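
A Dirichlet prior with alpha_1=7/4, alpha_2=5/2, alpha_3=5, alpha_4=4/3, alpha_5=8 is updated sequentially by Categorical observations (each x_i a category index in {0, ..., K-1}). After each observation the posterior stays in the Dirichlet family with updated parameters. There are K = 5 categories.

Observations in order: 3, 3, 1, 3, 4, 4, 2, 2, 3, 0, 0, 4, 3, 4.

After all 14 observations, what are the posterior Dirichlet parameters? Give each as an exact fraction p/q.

alpha_1=15/4, alpha_2=7/2, alpha_3=7, alpha_4=19/3, alpha_5=12

obs 1: x=3 → posterior Dirichlet(7/4, 5/2, 5, 7/3, 8)
obs 2: x=3 → posterior Dirichlet(7/4, 5/2, 5, 10/3, 8)
obs 3: x=1 → posterior Dirichlet(7/4, 7/2, 5, 10/3, 8)
obs 4: x=3 → posterior Dirichlet(7/4, 7/2, 5, 13/3, 8)
obs 5: x=4 → posterior Dirichlet(7/4, 7/2, 5, 13/3, 9)
obs 6: x=4 → posterior Dirichlet(7/4, 7/2, 5, 13/3, 10)
obs 7: x=2 → posterior Dirichlet(7/4, 7/2, 6, 13/3, 10)
obs 8: x=2 → posterior Dirichlet(7/4, 7/2, 7, 13/3, 10)
obs 9: x=3 → posterior Dirichlet(7/4, 7/2, 7, 16/3, 10)
obs 10: x=0 → posterior Dirichlet(11/4, 7/2, 7, 16/3, 10)
obs 11: x=0 → posterior Dirichlet(15/4, 7/2, 7, 16/3, 10)
obs 12: x=4 → posterior Dirichlet(15/4, 7/2, 7, 16/3, 11)
obs 13: x=3 → posterior Dirichlet(15/4, 7/2, 7, 19/3, 11)
obs 14: x=4 → posterior Dirichlet(15/4, 7/2, 7, 19/3, 12)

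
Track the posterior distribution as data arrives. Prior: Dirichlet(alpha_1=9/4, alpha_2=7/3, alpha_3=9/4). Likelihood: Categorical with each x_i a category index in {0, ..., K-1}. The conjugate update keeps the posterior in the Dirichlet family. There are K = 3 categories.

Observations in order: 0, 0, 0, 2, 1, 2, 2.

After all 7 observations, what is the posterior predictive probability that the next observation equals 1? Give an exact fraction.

obs 1: x=0 → posterior Dirichlet(13/4, 7/3, 9/4)
obs 2: x=0 → posterior Dirichlet(17/4, 7/3, 9/4)
obs 3: x=0 → posterior Dirichlet(21/4, 7/3, 9/4)
obs 4: x=2 → posterior Dirichlet(21/4, 7/3, 13/4)
obs 5: x=1 → posterior Dirichlet(21/4, 10/3, 13/4)
obs 6: x=2 → posterior Dirichlet(21/4, 10/3, 17/4)
obs 7: x=2 → posterior Dirichlet(21/4, 10/3, 21/4)

20/83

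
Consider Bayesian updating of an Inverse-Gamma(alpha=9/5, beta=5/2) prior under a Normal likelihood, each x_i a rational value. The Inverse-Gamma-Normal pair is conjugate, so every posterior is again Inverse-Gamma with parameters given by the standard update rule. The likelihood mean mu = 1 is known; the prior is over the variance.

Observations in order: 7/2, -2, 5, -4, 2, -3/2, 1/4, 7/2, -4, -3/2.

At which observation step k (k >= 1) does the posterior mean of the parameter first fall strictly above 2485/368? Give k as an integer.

k = 3

obs 1: x=7/2 → posterior Inverse-Gamma(23/10, 45/8)
obs 2: x=-2 → posterior Inverse-Gamma(14/5, 81/8)
obs 3: x=5 → posterior Inverse-Gamma(33/10, 145/8)
obs 4: x=-4 → posterior Inverse-Gamma(19/5, 245/8)
obs 5: x=2 → posterior Inverse-Gamma(43/10, 249/8)
obs 6: x=-3/2 → posterior Inverse-Gamma(24/5, 137/4)
obs 7: x=1/4 → posterior Inverse-Gamma(53/10, 1105/32)
obs 8: x=7/2 → posterior Inverse-Gamma(29/5, 1205/32)
obs 9: x=-4 → posterior Inverse-Gamma(63/10, 1605/32)
obs 10: x=-3/2 → posterior Inverse-Gamma(34/5, 1705/32)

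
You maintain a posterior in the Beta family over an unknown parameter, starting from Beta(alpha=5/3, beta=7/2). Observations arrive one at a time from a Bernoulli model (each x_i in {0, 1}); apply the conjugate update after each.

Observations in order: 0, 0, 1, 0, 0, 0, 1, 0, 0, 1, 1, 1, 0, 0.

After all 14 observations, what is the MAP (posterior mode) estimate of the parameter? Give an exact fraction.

34/103

obs 1: x=0 → posterior Beta(5/3, 9/2)
obs 2: x=0 → posterior Beta(5/3, 11/2)
obs 3: x=1 → posterior Beta(8/3, 11/2)
obs 4: x=0 → posterior Beta(8/3, 13/2)
obs 5: x=0 → posterior Beta(8/3, 15/2)
obs 6: x=0 → posterior Beta(8/3, 17/2)
obs 7: x=1 → posterior Beta(11/3, 17/2)
obs 8: x=0 → posterior Beta(11/3, 19/2)
obs 9: x=0 → posterior Beta(11/3, 21/2)
obs 10: x=1 → posterior Beta(14/3, 21/2)
obs 11: x=1 → posterior Beta(17/3, 21/2)
obs 12: x=1 → posterior Beta(20/3, 21/2)
obs 13: x=0 → posterior Beta(20/3, 23/2)
obs 14: x=0 → posterior Beta(20/3, 25/2)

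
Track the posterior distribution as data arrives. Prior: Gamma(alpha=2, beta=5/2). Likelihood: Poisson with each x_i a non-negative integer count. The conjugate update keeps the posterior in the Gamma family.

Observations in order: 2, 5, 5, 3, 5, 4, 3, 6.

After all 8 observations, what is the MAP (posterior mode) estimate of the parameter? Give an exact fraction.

obs 1: x=2 → posterior Gamma(4, 7/2)
obs 2: x=5 → posterior Gamma(9, 9/2)
obs 3: x=5 → posterior Gamma(14, 11/2)
obs 4: x=3 → posterior Gamma(17, 13/2)
obs 5: x=5 → posterior Gamma(22, 15/2)
obs 6: x=4 → posterior Gamma(26, 17/2)
obs 7: x=3 → posterior Gamma(29, 19/2)
obs 8: x=6 → posterior Gamma(35, 21/2)

68/21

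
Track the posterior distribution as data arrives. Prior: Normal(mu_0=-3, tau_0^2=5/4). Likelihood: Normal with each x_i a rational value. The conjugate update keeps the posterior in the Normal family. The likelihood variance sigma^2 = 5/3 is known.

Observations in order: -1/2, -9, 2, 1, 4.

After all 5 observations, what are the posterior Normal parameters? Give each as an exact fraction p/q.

obs 1: x=-1/2 → posterior Normal(-27/14, 5/7)
obs 2: x=-9 → posterior Normal(-81/20, 1/2)
obs 3: x=2 → posterior Normal(-69/26, 5/13)
obs 4: x=1 → posterior Normal(-63/32, 5/16)
obs 5: x=4 → posterior Normal(-39/38, 5/19)

mu_0=-39/38, tau_0^2=5/19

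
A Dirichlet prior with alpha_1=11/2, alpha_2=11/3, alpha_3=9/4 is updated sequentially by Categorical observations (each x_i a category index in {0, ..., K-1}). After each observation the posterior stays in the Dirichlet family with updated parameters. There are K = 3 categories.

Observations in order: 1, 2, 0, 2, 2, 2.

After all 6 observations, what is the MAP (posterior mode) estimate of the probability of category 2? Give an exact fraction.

obs 1: x=1 → posterior Dirichlet(11/2, 14/3, 9/4)
obs 2: x=2 → posterior Dirichlet(11/2, 14/3, 13/4)
obs 3: x=0 → posterior Dirichlet(13/2, 14/3, 13/4)
obs 4: x=2 → posterior Dirichlet(13/2, 14/3, 17/4)
obs 5: x=2 → posterior Dirichlet(13/2, 14/3, 21/4)
obs 6: x=2 → posterior Dirichlet(13/2, 14/3, 25/4)

63/173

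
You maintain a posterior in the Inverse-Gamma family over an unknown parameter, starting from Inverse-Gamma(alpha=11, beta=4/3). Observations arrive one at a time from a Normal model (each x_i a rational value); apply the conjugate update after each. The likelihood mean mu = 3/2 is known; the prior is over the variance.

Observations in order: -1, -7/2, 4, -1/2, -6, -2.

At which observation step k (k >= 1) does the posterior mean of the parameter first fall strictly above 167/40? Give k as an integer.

k = 6

obs 1: x=-1 → posterior Inverse-Gamma(23/2, 107/24)
obs 2: x=-7/2 → posterior Inverse-Gamma(12, 407/24)
obs 3: x=4 → posterior Inverse-Gamma(25/2, 241/12)
obs 4: x=-1/2 → posterior Inverse-Gamma(13, 265/12)
obs 5: x=-6 → posterior Inverse-Gamma(27/2, 1205/24)
obs 6: x=-2 → posterior Inverse-Gamma(14, 169/3)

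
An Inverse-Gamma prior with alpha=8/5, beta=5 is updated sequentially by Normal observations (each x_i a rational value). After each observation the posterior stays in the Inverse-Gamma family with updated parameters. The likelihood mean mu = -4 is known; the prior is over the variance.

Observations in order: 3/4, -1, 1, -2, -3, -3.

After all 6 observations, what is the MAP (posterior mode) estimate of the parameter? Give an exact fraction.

5805/896

obs 1: x=3/4 → posterior Inverse-Gamma(21/10, 521/32)
obs 2: x=-1 → posterior Inverse-Gamma(13/5, 665/32)
obs 3: x=1 → posterior Inverse-Gamma(31/10, 1065/32)
obs 4: x=-2 → posterior Inverse-Gamma(18/5, 1129/32)
obs 5: x=-3 → posterior Inverse-Gamma(41/10, 1145/32)
obs 6: x=-3 → posterior Inverse-Gamma(23/5, 1161/32)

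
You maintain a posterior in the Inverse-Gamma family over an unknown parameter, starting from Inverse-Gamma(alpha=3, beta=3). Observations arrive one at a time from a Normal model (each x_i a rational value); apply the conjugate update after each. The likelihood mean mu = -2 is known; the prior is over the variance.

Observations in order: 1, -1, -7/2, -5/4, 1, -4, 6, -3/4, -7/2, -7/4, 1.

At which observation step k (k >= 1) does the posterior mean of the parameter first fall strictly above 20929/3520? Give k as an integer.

k = 7

obs 1: x=1 → posterior Inverse-Gamma(7/2, 15/2)
obs 2: x=-1 → posterior Inverse-Gamma(4, 8)
obs 3: x=-7/2 → posterior Inverse-Gamma(9/2, 73/8)
obs 4: x=-5/4 → posterior Inverse-Gamma(5, 301/32)
obs 5: x=1 → posterior Inverse-Gamma(11/2, 445/32)
obs 6: x=-4 → posterior Inverse-Gamma(6, 509/32)
obs 7: x=6 → posterior Inverse-Gamma(13/2, 1533/32)
obs 8: x=-3/4 → posterior Inverse-Gamma(7, 779/16)
obs 9: x=-7/2 → posterior Inverse-Gamma(15/2, 797/16)
obs 10: x=-7/4 → posterior Inverse-Gamma(8, 1595/32)
obs 11: x=1 → posterior Inverse-Gamma(17/2, 1739/32)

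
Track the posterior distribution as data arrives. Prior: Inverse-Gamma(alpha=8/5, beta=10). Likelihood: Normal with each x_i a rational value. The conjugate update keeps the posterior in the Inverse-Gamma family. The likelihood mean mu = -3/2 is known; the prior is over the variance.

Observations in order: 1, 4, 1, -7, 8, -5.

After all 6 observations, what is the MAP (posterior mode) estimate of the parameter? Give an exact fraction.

obs 1: x=1 → posterior Inverse-Gamma(21/10, 105/8)
obs 2: x=4 → posterior Inverse-Gamma(13/5, 113/4)
obs 3: x=1 → posterior Inverse-Gamma(31/10, 251/8)
obs 4: x=-7 → posterior Inverse-Gamma(18/5, 93/2)
obs 5: x=8 → posterior Inverse-Gamma(41/10, 733/8)
obs 6: x=-5 → posterior Inverse-Gamma(23/5, 391/4)

1955/112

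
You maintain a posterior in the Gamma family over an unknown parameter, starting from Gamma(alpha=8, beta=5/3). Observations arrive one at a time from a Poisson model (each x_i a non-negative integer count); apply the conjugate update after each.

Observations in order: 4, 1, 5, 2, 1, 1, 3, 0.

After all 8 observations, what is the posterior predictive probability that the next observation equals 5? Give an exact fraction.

104763047919899289919039601010931697987691285/1427247692705959881058285969449495136382746624

obs 1: x=4 → posterior Gamma(12, 8/3)
obs 2: x=1 → posterior Gamma(13, 11/3)
obs 3: x=5 → posterior Gamma(18, 14/3)
obs 4: x=2 → posterior Gamma(20, 17/3)
obs 5: x=1 → posterior Gamma(21, 20/3)
obs 6: x=1 → posterior Gamma(22, 23/3)
obs 7: x=3 → posterior Gamma(25, 26/3)
obs 8: x=0 → posterior Gamma(25, 29/3)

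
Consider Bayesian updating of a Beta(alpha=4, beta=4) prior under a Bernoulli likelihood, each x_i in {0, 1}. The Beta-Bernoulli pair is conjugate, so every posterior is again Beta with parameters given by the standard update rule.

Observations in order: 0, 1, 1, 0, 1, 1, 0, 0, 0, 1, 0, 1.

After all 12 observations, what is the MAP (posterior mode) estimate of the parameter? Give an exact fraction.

obs 1: x=0 → posterior Beta(4, 5)
obs 2: x=1 → posterior Beta(5, 5)
obs 3: x=1 → posterior Beta(6, 5)
obs 4: x=0 → posterior Beta(6, 6)
obs 5: x=1 → posterior Beta(7, 6)
obs 6: x=1 → posterior Beta(8, 6)
obs 7: x=0 → posterior Beta(8, 7)
obs 8: x=0 → posterior Beta(8, 8)
obs 9: x=0 → posterior Beta(8, 9)
obs 10: x=1 → posterior Beta(9, 9)
obs 11: x=0 → posterior Beta(9, 10)
obs 12: x=1 → posterior Beta(10, 10)

1/2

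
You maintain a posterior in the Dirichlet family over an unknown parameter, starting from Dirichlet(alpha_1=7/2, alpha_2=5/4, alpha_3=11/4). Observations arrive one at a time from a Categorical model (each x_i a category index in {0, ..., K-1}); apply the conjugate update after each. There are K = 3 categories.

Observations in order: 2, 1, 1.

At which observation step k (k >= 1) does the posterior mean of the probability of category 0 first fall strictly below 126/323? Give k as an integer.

k = 2

obs 1: x=2 → posterior Dirichlet(7/2, 5/4, 15/4)
obs 2: x=1 → posterior Dirichlet(7/2, 9/4, 15/4)
obs 3: x=1 → posterior Dirichlet(7/2, 13/4, 15/4)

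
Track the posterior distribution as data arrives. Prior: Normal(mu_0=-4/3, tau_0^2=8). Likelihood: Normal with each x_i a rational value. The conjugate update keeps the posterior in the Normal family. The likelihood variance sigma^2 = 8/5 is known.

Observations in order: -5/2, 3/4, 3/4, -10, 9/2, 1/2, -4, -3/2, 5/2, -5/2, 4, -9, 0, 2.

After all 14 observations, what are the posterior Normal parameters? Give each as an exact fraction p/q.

mu_0=-443/426, tau_0^2=8/71

obs 1: x=-5/2 → posterior Normal(-83/36, 4/3)
obs 2: x=3/4 → posterior Normal(-11/12, 8/11)
obs 3: x=3/4 → posterior Normal(-19/48, 1/2)
obs 4: x=-10 → posterior Normal(-169/63, 8/21)
obs 5: x=9/2 → posterior Normal(-203/156, 4/13)
obs 6: x=1/2 → posterior Normal(-94/93, 8/31)
obs 7: x=-4 → posterior Normal(-77/54, 2/9)
obs 8: x=-3/2 → posterior Normal(-353/246, 8/41)
obs 9: x=5/2 → posterior Normal(-139/138, 4/23)
obs 10: x=-5/2 → posterior Normal(-353/306, 8/51)
obs 11: x=4 → posterior Normal(-233/336, 1/7)
obs 12: x=-9 → posterior Normal(-503/366, 8/61)
obs 13: x=0 → posterior Normal(-503/396, 4/33)
obs 14: x=2 → posterior Normal(-443/426, 8/71)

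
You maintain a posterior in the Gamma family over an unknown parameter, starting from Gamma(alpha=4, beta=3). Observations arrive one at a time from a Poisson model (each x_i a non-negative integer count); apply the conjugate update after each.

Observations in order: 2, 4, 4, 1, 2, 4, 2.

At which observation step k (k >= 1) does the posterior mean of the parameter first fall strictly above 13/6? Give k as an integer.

k = 3

obs 1: x=2 → posterior Gamma(6, 4)
obs 2: x=4 → posterior Gamma(10, 5)
obs 3: x=4 → posterior Gamma(14, 6)
obs 4: x=1 → posterior Gamma(15, 7)
obs 5: x=2 → posterior Gamma(17, 8)
obs 6: x=4 → posterior Gamma(21, 9)
obs 7: x=2 → posterior Gamma(23, 10)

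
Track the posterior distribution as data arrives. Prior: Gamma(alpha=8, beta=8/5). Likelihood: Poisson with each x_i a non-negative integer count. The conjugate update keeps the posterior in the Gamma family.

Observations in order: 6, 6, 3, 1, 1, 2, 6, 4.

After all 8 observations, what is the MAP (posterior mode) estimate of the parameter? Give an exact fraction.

obs 1: x=6 → posterior Gamma(14, 13/5)
obs 2: x=6 → posterior Gamma(20, 18/5)
obs 3: x=3 → posterior Gamma(23, 23/5)
obs 4: x=1 → posterior Gamma(24, 28/5)
obs 5: x=1 → posterior Gamma(25, 33/5)
obs 6: x=2 → posterior Gamma(27, 38/5)
obs 7: x=6 → posterior Gamma(33, 43/5)
obs 8: x=4 → posterior Gamma(37, 48/5)

15/4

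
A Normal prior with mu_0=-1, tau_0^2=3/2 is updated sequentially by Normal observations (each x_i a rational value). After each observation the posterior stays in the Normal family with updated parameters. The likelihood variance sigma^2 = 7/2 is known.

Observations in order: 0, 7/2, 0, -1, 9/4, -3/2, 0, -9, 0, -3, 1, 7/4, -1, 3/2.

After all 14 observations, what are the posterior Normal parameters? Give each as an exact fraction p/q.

mu_0=-47/98, tau_0^2=3/14

obs 1: x=0 → posterior Normal(-7/10, 21/20)
obs 2: x=7/2 → posterior Normal(7/26, 21/26)
obs 3: x=0 → posterior Normal(7/32, 21/32)
obs 4: x=-1 → posterior Normal(1/38, 21/38)
obs 5: x=9/4 → posterior Normal(29/88, 21/44)
obs 6: x=-3/2 → posterior Normal(11/100, 21/50)
obs 7: x=0 → posterior Normal(11/112, 3/8)
obs 8: x=-9 → posterior Normal(-97/124, 21/62)
obs 9: x=0 → posterior Normal(-97/136, 21/68)
obs 10: x=-3 → posterior Normal(-133/148, 21/74)
obs 11: x=1 → posterior Normal(-121/160, 21/80)
obs 12: x=7/4 → posterior Normal(-25/43, 21/86)
obs 13: x=-1 → posterior Normal(-14/23, 21/92)
obs 14: x=3/2 → posterior Normal(-47/98, 3/14)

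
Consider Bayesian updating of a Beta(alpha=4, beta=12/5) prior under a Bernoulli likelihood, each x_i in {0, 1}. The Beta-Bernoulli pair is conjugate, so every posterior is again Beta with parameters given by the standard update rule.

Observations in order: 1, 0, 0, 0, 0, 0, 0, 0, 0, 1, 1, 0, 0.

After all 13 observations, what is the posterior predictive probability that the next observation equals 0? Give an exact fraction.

62/97

obs 1: x=1 → posterior Beta(5, 12/5)
obs 2: x=0 → posterior Beta(5, 17/5)
obs 3: x=0 → posterior Beta(5, 22/5)
obs 4: x=0 → posterior Beta(5, 27/5)
obs 5: x=0 → posterior Beta(5, 32/5)
obs 6: x=0 → posterior Beta(5, 37/5)
obs 7: x=0 → posterior Beta(5, 42/5)
obs 8: x=0 → posterior Beta(5, 47/5)
obs 9: x=0 → posterior Beta(5, 52/5)
obs 10: x=1 → posterior Beta(6, 52/5)
obs 11: x=1 → posterior Beta(7, 52/5)
obs 12: x=0 → posterior Beta(7, 57/5)
obs 13: x=0 → posterior Beta(7, 62/5)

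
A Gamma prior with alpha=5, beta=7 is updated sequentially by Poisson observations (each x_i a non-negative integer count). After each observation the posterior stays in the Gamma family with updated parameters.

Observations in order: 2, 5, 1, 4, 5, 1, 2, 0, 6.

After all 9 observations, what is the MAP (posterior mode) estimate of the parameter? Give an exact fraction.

obs 1: x=2 → posterior Gamma(7, 8)
obs 2: x=5 → posterior Gamma(12, 9)
obs 3: x=1 → posterior Gamma(13, 10)
obs 4: x=4 → posterior Gamma(17, 11)
obs 5: x=5 → posterior Gamma(22, 12)
obs 6: x=1 → posterior Gamma(23, 13)
obs 7: x=2 → posterior Gamma(25, 14)
obs 8: x=0 → posterior Gamma(25, 15)
obs 9: x=6 → posterior Gamma(31, 16)

15/8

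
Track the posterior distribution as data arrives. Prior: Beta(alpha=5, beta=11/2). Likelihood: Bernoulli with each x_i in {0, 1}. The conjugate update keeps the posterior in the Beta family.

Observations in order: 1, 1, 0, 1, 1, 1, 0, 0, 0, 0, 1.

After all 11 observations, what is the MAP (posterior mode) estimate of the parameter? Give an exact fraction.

20/39

obs 1: x=1 → posterior Beta(6, 11/2)
obs 2: x=1 → posterior Beta(7, 11/2)
obs 3: x=0 → posterior Beta(7, 13/2)
obs 4: x=1 → posterior Beta(8, 13/2)
obs 5: x=1 → posterior Beta(9, 13/2)
obs 6: x=1 → posterior Beta(10, 13/2)
obs 7: x=0 → posterior Beta(10, 15/2)
obs 8: x=0 → posterior Beta(10, 17/2)
obs 9: x=0 → posterior Beta(10, 19/2)
obs 10: x=0 → posterior Beta(10, 21/2)
obs 11: x=1 → posterior Beta(11, 21/2)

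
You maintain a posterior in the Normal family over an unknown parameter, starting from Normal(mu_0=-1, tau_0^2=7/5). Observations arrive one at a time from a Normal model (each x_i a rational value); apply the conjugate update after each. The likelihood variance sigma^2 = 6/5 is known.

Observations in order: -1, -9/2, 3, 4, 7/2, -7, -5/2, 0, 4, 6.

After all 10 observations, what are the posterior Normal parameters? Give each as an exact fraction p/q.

obs 1: x=-1 → posterior Normal(-1, 42/65)
obs 2: x=-9/2 → posterior Normal(-89/40, 21/50)
obs 3: x=3 → posterior Normal(-47/54, 14/45)
obs 4: x=4 → posterior Normal(9/68, 21/85)
obs 5: x=7/2 → posterior Normal(29/41, 42/205)
obs 6: x=-7 → posterior Normal(-5/12, 7/40)
obs 7: x=-5/2 → posterior Normal(-15/22, 42/275)
obs 8: x=0 → posterior Normal(-75/124, 21/155)
obs 9: x=4 → posterior Normal(-19/138, 14/115)
obs 10: x=6 → posterior Normal(65/152, 21/190)

mu_0=65/152, tau_0^2=21/190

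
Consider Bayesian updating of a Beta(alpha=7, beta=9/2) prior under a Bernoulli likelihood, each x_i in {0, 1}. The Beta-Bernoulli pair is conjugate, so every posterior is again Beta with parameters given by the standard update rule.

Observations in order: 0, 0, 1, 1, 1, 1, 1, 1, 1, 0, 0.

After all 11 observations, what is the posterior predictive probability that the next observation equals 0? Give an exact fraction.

obs 1: x=0 → posterior Beta(7, 11/2)
obs 2: x=0 → posterior Beta(7, 13/2)
obs 3: x=1 → posterior Beta(8, 13/2)
obs 4: x=1 → posterior Beta(9, 13/2)
obs 5: x=1 → posterior Beta(10, 13/2)
obs 6: x=1 → posterior Beta(11, 13/2)
obs 7: x=1 → posterior Beta(12, 13/2)
obs 8: x=1 → posterior Beta(13, 13/2)
obs 9: x=1 → posterior Beta(14, 13/2)
obs 10: x=0 → posterior Beta(14, 15/2)
obs 11: x=0 → posterior Beta(14, 17/2)

17/45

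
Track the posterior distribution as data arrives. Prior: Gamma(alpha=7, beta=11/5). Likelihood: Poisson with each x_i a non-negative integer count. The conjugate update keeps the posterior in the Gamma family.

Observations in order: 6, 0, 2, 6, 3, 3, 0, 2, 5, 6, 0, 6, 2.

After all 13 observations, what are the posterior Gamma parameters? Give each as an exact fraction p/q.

obs 1: x=6 → posterior Gamma(13, 16/5)
obs 2: x=0 → posterior Gamma(13, 21/5)
obs 3: x=2 → posterior Gamma(15, 26/5)
obs 4: x=6 → posterior Gamma(21, 31/5)
obs 5: x=3 → posterior Gamma(24, 36/5)
obs 6: x=3 → posterior Gamma(27, 41/5)
obs 7: x=0 → posterior Gamma(27, 46/5)
obs 8: x=2 → posterior Gamma(29, 51/5)
obs 9: x=5 → posterior Gamma(34, 56/5)
obs 10: x=6 → posterior Gamma(40, 61/5)
obs 11: x=0 → posterior Gamma(40, 66/5)
obs 12: x=6 → posterior Gamma(46, 71/5)
obs 13: x=2 → posterior Gamma(48, 76/5)

alpha=48, beta=76/5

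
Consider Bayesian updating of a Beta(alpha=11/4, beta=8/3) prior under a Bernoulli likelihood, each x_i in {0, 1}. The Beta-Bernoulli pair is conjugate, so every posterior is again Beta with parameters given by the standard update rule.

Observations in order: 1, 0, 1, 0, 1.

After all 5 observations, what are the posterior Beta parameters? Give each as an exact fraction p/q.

obs 1: x=1 → posterior Beta(15/4, 8/3)
obs 2: x=0 → posterior Beta(15/4, 11/3)
obs 3: x=1 → posterior Beta(19/4, 11/3)
obs 4: x=0 → posterior Beta(19/4, 14/3)
obs 5: x=1 → posterior Beta(23/4, 14/3)

alpha=23/4, beta=14/3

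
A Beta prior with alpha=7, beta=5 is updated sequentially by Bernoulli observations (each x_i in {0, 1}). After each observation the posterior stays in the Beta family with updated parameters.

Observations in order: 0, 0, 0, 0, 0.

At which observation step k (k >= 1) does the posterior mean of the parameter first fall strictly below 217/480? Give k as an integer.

k = 4

obs 1: x=0 → posterior Beta(7, 6)
obs 2: x=0 → posterior Beta(7, 7)
obs 3: x=0 → posterior Beta(7, 8)
obs 4: x=0 → posterior Beta(7, 9)
obs 5: x=0 → posterior Beta(7, 10)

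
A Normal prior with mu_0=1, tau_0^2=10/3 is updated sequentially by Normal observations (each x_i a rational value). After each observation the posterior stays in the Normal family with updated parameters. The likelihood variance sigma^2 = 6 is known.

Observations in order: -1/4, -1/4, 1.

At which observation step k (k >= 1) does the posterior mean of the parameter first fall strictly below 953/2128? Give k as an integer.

obs 1: x=-1/4 → posterior Normal(31/56, 15/7)
obs 2: x=-1/4 → posterior Normal(13/38, 30/19)
obs 3: x=1 → posterior Normal(23/48, 5/4)

k = 2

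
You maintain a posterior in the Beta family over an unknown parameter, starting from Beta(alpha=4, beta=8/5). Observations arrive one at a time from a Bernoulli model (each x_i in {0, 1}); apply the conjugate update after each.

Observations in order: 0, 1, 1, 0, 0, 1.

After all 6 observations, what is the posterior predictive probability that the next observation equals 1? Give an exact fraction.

obs 1: x=0 → posterior Beta(4, 13/5)
obs 2: x=1 → posterior Beta(5, 13/5)
obs 3: x=1 → posterior Beta(6, 13/5)
obs 4: x=0 → posterior Beta(6, 18/5)
obs 5: x=0 → posterior Beta(6, 23/5)
obs 6: x=1 → posterior Beta(7, 23/5)

35/58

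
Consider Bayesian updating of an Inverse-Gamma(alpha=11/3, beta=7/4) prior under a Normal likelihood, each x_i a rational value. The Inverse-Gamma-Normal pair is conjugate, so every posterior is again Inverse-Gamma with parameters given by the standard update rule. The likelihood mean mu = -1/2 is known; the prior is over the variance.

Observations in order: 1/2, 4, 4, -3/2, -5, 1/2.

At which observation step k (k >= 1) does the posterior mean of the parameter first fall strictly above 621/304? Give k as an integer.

obs 1: x=1/2 → posterior Inverse-Gamma(25/6, 9/4)
obs 2: x=4 → posterior Inverse-Gamma(14/3, 99/8)
obs 3: x=4 → posterior Inverse-Gamma(31/6, 45/2)
obs 4: x=-3/2 → posterior Inverse-Gamma(17/3, 23)
obs 5: x=-5 → posterior Inverse-Gamma(37/6, 265/8)
obs 6: x=1/2 → posterior Inverse-Gamma(20/3, 269/8)

k = 2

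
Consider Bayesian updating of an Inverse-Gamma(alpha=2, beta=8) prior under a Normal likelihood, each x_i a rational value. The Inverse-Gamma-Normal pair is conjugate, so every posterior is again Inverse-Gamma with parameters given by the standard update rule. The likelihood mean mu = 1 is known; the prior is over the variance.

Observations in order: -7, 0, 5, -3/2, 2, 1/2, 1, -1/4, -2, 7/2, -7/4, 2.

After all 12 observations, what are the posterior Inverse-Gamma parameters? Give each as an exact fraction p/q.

obs 1: x=-7 → posterior Inverse-Gamma(5/2, 40)
obs 2: x=0 → posterior Inverse-Gamma(3, 81/2)
obs 3: x=5 → posterior Inverse-Gamma(7/2, 97/2)
obs 4: x=-3/2 → posterior Inverse-Gamma(4, 413/8)
obs 5: x=2 → posterior Inverse-Gamma(9/2, 417/8)
obs 6: x=1/2 → posterior Inverse-Gamma(5, 209/4)
obs 7: x=1 → posterior Inverse-Gamma(11/2, 209/4)
obs 8: x=-1/4 → posterior Inverse-Gamma(6, 1697/32)
obs 9: x=-2 → posterior Inverse-Gamma(13/2, 1841/32)
obs 10: x=7/2 → posterior Inverse-Gamma(7, 1941/32)
obs 11: x=-7/4 → posterior Inverse-Gamma(15/2, 1031/16)
obs 12: x=2 → posterior Inverse-Gamma(8, 1039/16)

alpha=8, beta=1039/16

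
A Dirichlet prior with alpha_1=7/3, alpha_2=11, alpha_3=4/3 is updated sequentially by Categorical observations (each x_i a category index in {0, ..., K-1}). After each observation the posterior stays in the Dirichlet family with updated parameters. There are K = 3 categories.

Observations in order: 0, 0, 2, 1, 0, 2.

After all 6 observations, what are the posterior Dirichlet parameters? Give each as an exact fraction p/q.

obs 1: x=0 → posterior Dirichlet(10/3, 11, 4/3)
obs 2: x=0 → posterior Dirichlet(13/3, 11, 4/3)
obs 3: x=2 → posterior Dirichlet(13/3, 11, 7/3)
obs 4: x=1 → posterior Dirichlet(13/3, 12, 7/3)
obs 5: x=0 → posterior Dirichlet(16/3, 12, 7/3)
obs 6: x=2 → posterior Dirichlet(16/3, 12, 10/3)

alpha_1=16/3, alpha_2=12, alpha_3=10/3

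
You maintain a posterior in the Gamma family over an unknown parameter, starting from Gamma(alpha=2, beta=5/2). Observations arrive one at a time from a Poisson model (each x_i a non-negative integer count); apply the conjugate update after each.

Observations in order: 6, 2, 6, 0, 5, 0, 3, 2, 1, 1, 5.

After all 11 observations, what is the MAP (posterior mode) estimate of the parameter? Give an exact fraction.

64/27

obs 1: x=6 → posterior Gamma(8, 7/2)
obs 2: x=2 → posterior Gamma(10, 9/2)
obs 3: x=6 → posterior Gamma(16, 11/2)
obs 4: x=0 → posterior Gamma(16, 13/2)
obs 5: x=5 → posterior Gamma(21, 15/2)
obs 6: x=0 → posterior Gamma(21, 17/2)
obs 7: x=3 → posterior Gamma(24, 19/2)
obs 8: x=2 → posterior Gamma(26, 21/2)
obs 9: x=1 → posterior Gamma(27, 23/2)
obs 10: x=1 → posterior Gamma(28, 25/2)
obs 11: x=5 → posterior Gamma(33, 27/2)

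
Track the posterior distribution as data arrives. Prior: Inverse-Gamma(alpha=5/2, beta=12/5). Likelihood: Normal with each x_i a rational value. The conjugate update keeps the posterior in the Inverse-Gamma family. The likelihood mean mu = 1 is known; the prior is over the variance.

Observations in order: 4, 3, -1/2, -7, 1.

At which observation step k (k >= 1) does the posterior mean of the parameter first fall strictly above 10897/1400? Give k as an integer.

k = 4

obs 1: x=4 → posterior Inverse-Gamma(3, 69/10)
obs 2: x=3 → posterior Inverse-Gamma(7/2, 89/10)
obs 3: x=-1/2 → posterior Inverse-Gamma(4, 401/40)
obs 4: x=-7 → posterior Inverse-Gamma(9/2, 1681/40)
obs 5: x=1 → posterior Inverse-Gamma(5, 1681/40)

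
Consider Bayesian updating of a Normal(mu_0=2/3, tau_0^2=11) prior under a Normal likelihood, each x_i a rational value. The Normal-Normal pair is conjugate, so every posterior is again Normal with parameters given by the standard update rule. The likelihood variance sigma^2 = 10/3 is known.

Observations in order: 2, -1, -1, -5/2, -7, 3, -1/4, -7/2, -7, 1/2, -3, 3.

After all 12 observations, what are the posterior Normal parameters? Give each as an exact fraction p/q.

obs 1: x=2 → posterior Normal(218/129, 110/43)
obs 2: x=-1 → posterior Normal(119/228, 55/38)
obs 3: x=-1 → posterior Normal(20/327, 110/109)
obs 4: x=-5/2 → posterior Normal(-455/852, 55/71)
obs 5: x=-7 → posterior Normal(-263/150, 22/35)
obs 6: x=3 → posterior Normal(-1247/1248, 55/104)
obs 7: x=-1/4 → posterior Normal(-2593/2892, 110/241)
obs 8: x=-7/2 → posterior Normal(-3979/3288, 55/137)
obs 9: x=-7 → posterior Normal(-6751/3684, 110/307)
obs 10: x=1/2 → posterior Normal(-6553/4080, 11/34)
obs 11: x=-3 → posterior Normal(-7741/4476, 110/373)
obs 12: x=3 → posterior Normal(-6553/4872, 55/203)

mu_0=-6553/4872, tau_0^2=55/203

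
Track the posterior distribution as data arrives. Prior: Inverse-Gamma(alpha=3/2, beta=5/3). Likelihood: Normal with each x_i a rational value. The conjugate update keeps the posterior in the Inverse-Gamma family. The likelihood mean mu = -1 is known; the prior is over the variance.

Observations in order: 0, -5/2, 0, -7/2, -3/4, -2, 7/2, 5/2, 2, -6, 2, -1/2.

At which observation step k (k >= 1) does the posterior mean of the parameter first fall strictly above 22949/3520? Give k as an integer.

obs 1: x=0 → posterior Inverse-Gamma(2, 13/6)
obs 2: x=-5/2 → posterior Inverse-Gamma(5/2, 79/24)
obs 3: x=0 → posterior Inverse-Gamma(3, 91/24)
obs 4: x=-7/2 → posterior Inverse-Gamma(7/2, 83/12)
obs 5: x=-3/4 → posterior Inverse-Gamma(4, 667/96)
obs 6: x=-2 → posterior Inverse-Gamma(9/2, 715/96)
obs 7: x=7/2 → posterior Inverse-Gamma(5, 1687/96)
obs 8: x=5/2 → posterior Inverse-Gamma(11/2, 2275/96)
obs 9: x=2 → posterior Inverse-Gamma(6, 2707/96)
obs 10: x=-6 → posterior Inverse-Gamma(13/2, 3907/96)
obs 11: x=2 → posterior Inverse-Gamma(7, 4339/96)
obs 12: x=-1/2 → posterior Inverse-Gamma(15/2, 4351/96)

k = 10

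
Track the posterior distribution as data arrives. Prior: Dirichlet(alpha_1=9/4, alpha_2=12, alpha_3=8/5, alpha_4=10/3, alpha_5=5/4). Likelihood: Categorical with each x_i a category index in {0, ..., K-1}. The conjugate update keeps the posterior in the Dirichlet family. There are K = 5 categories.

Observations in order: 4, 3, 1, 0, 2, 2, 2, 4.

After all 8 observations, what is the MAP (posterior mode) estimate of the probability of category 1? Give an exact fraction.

360/703

obs 1: x=4 → posterior Dirichlet(9/4, 12, 8/5, 10/3, 9/4)
obs 2: x=3 → posterior Dirichlet(9/4, 12, 8/5, 13/3, 9/4)
obs 3: x=1 → posterior Dirichlet(9/4, 13, 8/5, 13/3, 9/4)
obs 4: x=0 → posterior Dirichlet(13/4, 13, 8/5, 13/3, 9/4)
obs 5: x=2 → posterior Dirichlet(13/4, 13, 13/5, 13/3, 9/4)
obs 6: x=2 → posterior Dirichlet(13/4, 13, 18/5, 13/3, 9/4)
obs 7: x=2 → posterior Dirichlet(13/4, 13, 23/5, 13/3, 9/4)
obs 8: x=4 → posterior Dirichlet(13/4, 13, 23/5, 13/3, 13/4)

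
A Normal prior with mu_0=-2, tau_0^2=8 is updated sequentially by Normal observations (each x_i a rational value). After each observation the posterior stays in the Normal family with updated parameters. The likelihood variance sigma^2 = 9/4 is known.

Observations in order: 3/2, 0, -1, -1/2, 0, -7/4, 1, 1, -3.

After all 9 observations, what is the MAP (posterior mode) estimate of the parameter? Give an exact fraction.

-106/297

obs 1: x=3/2 → posterior Normal(30/41, 72/41)
obs 2: x=0 → posterior Normal(30/73, 72/73)
obs 3: x=-1 → posterior Normal(-2/105, 24/35)
obs 4: x=-1/2 → posterior Normal(-18/137, 72/137)
obs 5: x=0 → posterior Normal(-18/169, 72/169)
obs 6: x=-7/4 → posterior Normal(-74/201, 24/67)
obs 7: x=1 → posterior Normal(-42/233, 72/233)
obs 8: x=1 → posterior Normal(-2/53, 72/265)
obs 9: x=-3 → posterior Normal(-106/297, 8/33)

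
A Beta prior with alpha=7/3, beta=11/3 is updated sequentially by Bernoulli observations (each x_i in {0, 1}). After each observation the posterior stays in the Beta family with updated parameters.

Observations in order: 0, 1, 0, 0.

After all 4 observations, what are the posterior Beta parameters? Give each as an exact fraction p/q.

alpha=10/3, beta=20/3

obs 1: x=0 → posterior Beta(7/3, 14/3)
obs 2: x=1 → posterior Beta(10/3, 14/3)
obs 3: x=0 → posterior Beta(10/3, 17/3)
obs 4: x=0 → posterior Beta(10/3, 20/3)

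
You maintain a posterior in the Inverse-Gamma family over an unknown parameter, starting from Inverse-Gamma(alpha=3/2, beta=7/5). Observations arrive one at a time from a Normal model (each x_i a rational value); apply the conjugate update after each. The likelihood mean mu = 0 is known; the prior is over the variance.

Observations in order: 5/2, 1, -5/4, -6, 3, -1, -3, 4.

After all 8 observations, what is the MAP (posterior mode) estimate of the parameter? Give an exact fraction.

obs 1: x=5/2 → posterior Inverse-Gamma(2, 181/40)
obs 2: x=1 → posterior Inverse-Gamma(5/2, 201/40)
obs 3: x=-5/4 → posterior Inverse-Gamma(3, 929/160)
obs 4: x=-6 → posterior Inverse-Gamma(7/2, 3809/160)
obs 5: x=3 → posterior Inverse-Gamma(4, 4529/160)
obs 6: x=-1 → posterior Inverse-Gamma(9/2, 4609/160)
obs 7: x=-3 → posterior Inverse-Gamma(5, 5329/160)
obs 8: x=4 → posterior Inverse-Gamma(11/2, 6609/160)

6609/1040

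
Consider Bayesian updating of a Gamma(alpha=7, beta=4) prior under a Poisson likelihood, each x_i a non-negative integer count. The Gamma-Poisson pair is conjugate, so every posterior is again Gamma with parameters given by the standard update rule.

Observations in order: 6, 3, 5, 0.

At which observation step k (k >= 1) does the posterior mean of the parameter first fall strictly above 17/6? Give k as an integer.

obs 1: x=6 → posterior Gamma(13, 5)
obs 2: x=3 → posterior Gamma(16, 6)
obs 3: x=5 → posterior Gamma(21, 7)
obs 4: x=0 → posterior Gamma(21, 8)

k = 3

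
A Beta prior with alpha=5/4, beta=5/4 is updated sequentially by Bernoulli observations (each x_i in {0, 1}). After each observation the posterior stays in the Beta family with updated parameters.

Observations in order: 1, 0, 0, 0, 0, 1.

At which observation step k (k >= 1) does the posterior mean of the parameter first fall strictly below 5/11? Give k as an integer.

k = 3

obs 1: x=1 → posterior Beta(9/4, 5/4)
obs 2: x=0 → posterior Beta(9/4, 9/4)
obs 3: x=0 → posterior Beta(9/4, 13/4)
obs 4: x=0 → posterior Beta(9/4, 17/4)
obs 5: x=0 → posterior Beta(9/4, 21/4)
obs 6: x=1 → posterior Beta(13/4, 21/4)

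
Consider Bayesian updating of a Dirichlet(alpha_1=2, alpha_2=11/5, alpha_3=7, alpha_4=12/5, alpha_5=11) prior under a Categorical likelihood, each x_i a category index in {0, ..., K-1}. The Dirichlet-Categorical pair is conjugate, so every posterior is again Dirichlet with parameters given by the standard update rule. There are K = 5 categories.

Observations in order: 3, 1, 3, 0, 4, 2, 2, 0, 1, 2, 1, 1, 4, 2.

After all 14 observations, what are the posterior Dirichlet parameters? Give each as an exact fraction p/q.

obs 1: x=3 → posterior Dirichlet(2, 11/5, 7, 17/5, 11)
obs 2: x=1 → posterior Dirichlet(2, 16/5, 7, 17/5, 11)
obs 3: x=3 → posterior Dirichlet(2, 16/5, 7, 22/5, 11)
obs 4: x=0 → posterior Dirichlet(3, 16/5, 7, 22/5, 11)
obs 5: x=4 → posterior Dirichlet(3, 16/5, 7, 22/5, 12)
obs 6: x=2 → posterior Dirichlet(3, 16/5, 8, 22/5, 12)
obs 7: x=2 → posterior Dirichlet(3, 16/5, 9, 22/5, 12)
obs 8: x=0 → posterior Dirichlet(4, 16/5, 9, 22/5, 12)
obs 9: x=1 → posterior Dirichlet(4, 21/5, 9, 22/5, 12)
obs 10: x=2 → posterior Dirichlet(4, 21/5, 10, 22/5, 12)
obs 11: x=1 → posterior Dirichlet(4, 26/5, 10, 22/5, 12)
obs 12: x=1 → posterior Dirichlet(4, 31/5, 10, 22/5, 12)
obs 13: x=4 → posterior Dirichlet(4, 31/5, 10, 22/5, 13)
obs 14: x=2 → posterior Dirichlet(4, 31/5, 11, 22/5, 13)

alpha_1=4, alpha_2=31/5, alpha_3=11, alpha_4=22/5, alpha_5=13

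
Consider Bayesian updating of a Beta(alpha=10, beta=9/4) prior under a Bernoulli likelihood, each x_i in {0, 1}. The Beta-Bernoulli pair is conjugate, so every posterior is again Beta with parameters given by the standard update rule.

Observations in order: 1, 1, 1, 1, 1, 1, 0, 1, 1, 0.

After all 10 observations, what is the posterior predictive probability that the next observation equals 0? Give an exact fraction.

17/89

obs 1: x=1 → posterior Beta(11, 9/4)
obs 2: x=1 → posterior Beta(12, 9/4)
obs 3: x=1 → posterior Beta(13, 9/4)
obs 4: x=1 → posterior Beta(14, 9/4)
obs 5: x=1 → posterior Beta(15, 9/4)
obs 6: x=1 → posterior Beta(16, 9/4)
obs 7: x=0 → posterior Beta(16, 13/4)
obs 8: x=1 → posterior Beta(17, 13/4)
obs 9: x=1 → posterior Beta(18, 13/4)
obs 10: x=0 → posterior Beta(18, 17/4)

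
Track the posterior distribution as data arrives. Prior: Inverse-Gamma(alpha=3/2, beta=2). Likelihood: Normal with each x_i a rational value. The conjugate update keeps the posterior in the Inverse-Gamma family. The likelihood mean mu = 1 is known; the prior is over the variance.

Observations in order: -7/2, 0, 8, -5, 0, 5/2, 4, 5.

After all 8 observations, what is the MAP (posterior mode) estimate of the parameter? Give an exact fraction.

obs 1: x=-7/2 → posterior Inverse-Gamma(2, 97/8)
obs 2: x=0 → posterior Inverse-Gamma(5/2, 101/8)
obs 3: x=8 → posterior Inverse-Gamma(3, 297/8)
obs 4: x=-5 → posterior Inverse-Gamma(7/2, 441/8)
obs 5: x=0 → posterior Inverse-Gamma(4, 445/8)
obs 6: x=5/2 → posterior Inverse-Gamma(9/2, 227/4)
obs 7: x=4 → posterior Inverse-Gamma(5, 245/4)
obs 8: x=5 → posterior Inverse-Gamma(11/2, 277/4)

277/26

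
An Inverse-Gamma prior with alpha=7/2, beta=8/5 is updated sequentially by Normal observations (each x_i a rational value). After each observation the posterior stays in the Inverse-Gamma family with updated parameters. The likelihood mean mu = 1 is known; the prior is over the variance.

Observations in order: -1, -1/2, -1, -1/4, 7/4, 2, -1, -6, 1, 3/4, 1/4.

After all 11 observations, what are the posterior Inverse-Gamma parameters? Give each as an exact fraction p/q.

obs 1: x=-1 → posterior Inverse-Gamma(4, 18/5)
obs 2: x=-1/2 → posterior Inverse-Gamma(9/2, 189/40)
obs 3: x=-1 → posterior Inverse-Gamma(5, 269/40)
obs 4: x=-1/4 → posterior Inverse-Gamma(11/2, 1201/160)
obs 5: x=7/4 → posterior Inverse-Gamma(6, 623/80)
obs 6: x=2 → posterior Inverse-Gamma(13/2, 663/80)
obs 7: x=-1 → posterior Inverse-Gamma(7, 823/80)
obs 8: x=-6 → posterior Inverse-Gamma(15/2, 2783/80)
obs 9: x=1 → posterior Inverse-Gamma(8, 2783/80)
obs 10: x=3/4 → posterior Inverse-Gamma(17/2, 5571/160)
obs 11: x=1/4 → posterior Inverse-Gamma(9, 351/10)

alpha=9, beta=351/10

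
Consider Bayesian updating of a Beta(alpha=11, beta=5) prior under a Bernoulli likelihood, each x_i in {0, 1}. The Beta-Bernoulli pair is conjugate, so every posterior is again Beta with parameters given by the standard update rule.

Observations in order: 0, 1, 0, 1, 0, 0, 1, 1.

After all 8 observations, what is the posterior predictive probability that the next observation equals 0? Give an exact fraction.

obs 1: x=0 → posterior Beta(11, 6)
obs 2: x=1 → posterior Beta(12, 6)
obs 3: x=0 → posterior Beta(12, 7)
obs 4: x=1 → posterior Beta(13, 7)
obs 5: x=0 → posterior Beta(13, 8)
obs 6: x=0 → posterior Beta(13, 9)
obs 7: x=1 → posterior Beta(14, 9)
obs 8: x=1 → posterior Beta(15, 9)

3/8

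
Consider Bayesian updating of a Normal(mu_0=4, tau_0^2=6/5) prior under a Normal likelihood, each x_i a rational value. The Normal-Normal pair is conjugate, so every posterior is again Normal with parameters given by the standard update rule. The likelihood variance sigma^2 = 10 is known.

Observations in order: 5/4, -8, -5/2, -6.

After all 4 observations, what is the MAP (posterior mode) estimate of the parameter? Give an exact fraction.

obs 1: x=5/4 → posterior Normal(415/112, 15/14)
obs 2: x=-8 → posterior Normal(319/124, 30/31)
obs 3: x=-5/2 → posterior Normal(17/8, 15/17)
obs 4: x=-6 → posterior Normal(217/148, 30/37)

217/148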